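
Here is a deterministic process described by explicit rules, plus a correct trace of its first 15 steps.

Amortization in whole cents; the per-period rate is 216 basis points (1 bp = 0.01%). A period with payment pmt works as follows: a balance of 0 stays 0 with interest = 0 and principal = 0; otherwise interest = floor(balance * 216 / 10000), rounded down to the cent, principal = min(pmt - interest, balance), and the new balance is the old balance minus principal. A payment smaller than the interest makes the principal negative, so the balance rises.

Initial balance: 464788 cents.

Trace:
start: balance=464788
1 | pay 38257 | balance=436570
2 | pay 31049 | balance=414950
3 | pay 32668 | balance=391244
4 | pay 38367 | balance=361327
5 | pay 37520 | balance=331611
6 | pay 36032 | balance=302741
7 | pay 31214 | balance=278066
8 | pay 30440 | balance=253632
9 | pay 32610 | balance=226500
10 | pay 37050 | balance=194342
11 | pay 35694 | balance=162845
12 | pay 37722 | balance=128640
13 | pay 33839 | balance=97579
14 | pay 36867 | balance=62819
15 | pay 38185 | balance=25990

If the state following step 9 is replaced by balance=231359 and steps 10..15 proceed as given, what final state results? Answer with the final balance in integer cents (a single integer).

31516

state after step 9 := balance=231359
10 | pay 37050 | balance=199306
11 | pay 35694 | balance=167917
12 | pay 37722 | balance=133822
13 | pay 33839 | balance=102873
14 | pay 36867 | balance=68228
15 | pay 38185 | balance=31516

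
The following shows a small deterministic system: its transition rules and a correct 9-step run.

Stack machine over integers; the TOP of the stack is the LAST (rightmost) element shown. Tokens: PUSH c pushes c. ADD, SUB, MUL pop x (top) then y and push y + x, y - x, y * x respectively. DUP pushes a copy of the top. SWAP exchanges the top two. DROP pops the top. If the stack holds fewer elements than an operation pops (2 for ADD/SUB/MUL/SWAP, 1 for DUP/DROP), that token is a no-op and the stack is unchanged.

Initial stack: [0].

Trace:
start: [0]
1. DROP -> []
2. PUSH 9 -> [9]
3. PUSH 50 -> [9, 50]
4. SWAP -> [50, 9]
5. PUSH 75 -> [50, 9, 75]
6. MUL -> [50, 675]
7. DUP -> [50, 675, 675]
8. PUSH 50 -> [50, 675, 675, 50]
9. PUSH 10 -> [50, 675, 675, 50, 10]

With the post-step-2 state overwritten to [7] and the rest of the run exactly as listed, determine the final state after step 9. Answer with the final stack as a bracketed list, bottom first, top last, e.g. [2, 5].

[50, 525, 525, 50, 10]

state after step 2 := [7]
3. PUSH 50 -> [7, 50]
4. SWAP -> [50, 7]
5. PUSH 75 -> [50, 7, 75]
6. MUL -> [50, 525]
7. DUP -> [50, 525, 525]
8. PUSH 50 -> [50, 525, 525, 50]
9. PUSH 10 -> [50, 525, 525, 50, 10]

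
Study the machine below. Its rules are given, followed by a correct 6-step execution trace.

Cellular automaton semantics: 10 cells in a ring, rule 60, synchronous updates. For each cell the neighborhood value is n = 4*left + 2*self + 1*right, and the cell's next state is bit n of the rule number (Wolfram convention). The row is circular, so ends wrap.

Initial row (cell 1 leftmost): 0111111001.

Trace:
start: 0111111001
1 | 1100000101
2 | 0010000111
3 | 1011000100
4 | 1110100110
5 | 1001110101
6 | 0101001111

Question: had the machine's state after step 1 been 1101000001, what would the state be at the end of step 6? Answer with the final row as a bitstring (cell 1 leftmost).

0010101111

state after step 1 := 1101000001
2 | 0011100001
3 | 1010010001
4 | 0111011001
5 | 1100110101
6 | 0010101111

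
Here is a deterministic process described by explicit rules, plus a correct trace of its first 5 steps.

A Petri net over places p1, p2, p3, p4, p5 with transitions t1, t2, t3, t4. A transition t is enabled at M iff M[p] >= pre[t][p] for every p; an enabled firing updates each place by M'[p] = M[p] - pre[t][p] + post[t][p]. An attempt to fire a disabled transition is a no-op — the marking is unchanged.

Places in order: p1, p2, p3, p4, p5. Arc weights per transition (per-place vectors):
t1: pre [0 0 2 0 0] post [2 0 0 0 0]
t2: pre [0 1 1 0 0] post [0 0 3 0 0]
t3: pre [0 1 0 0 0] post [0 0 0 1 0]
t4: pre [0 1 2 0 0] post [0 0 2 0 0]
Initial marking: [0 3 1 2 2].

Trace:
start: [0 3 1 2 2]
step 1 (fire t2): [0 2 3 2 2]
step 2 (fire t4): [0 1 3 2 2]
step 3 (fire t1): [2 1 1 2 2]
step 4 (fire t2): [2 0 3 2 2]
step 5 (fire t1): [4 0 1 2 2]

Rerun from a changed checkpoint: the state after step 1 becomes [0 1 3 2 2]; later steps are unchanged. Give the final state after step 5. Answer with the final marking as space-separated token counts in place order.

2 0 1 2 2

state after step 1 := [0 1 3 2 2]
step 2 (fire t4): [0 0 3 2 2]
step 3 (fire t1): [2 0 1 2 2]
step 4 (fire t2): [2 0 1 2 2]
step 5 (fire t1): [2 0 1 2 2]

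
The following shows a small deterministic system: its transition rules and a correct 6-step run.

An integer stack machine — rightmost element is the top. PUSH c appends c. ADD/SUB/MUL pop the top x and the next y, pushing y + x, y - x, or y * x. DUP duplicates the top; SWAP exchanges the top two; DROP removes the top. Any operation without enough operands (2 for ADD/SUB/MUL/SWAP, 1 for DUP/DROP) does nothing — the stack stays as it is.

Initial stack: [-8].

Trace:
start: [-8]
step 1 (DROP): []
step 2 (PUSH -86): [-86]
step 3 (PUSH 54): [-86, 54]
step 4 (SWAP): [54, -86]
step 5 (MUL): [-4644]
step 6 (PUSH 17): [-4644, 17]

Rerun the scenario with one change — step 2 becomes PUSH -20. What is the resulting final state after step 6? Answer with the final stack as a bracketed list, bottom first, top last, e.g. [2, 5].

[-1080, 17]

(re-executing from step 2 with the substitution; state before step 2: [])
step 2 (PUSH -20): [-20]
step 3 (PUSH 54): [-20, 54]
step 4 (SWAP): [54, -20]
step 5 (MUL): [-1080]
step 6 (PUSH 17): [-1080, 17]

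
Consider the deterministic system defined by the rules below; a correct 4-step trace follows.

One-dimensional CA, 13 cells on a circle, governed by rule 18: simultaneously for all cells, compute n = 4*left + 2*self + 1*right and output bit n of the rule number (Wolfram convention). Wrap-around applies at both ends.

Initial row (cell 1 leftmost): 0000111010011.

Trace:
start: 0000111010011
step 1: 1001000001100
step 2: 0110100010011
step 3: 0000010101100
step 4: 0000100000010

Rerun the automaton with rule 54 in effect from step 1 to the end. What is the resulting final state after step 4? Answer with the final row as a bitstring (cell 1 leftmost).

0000100011110

(re-executing steps 1..4 under rule 54; state before step 1: 0000111010011)
step 1: 1001000111100
step 2: 1111101000011
step 3: 0000011100100
step 4: 0000100011110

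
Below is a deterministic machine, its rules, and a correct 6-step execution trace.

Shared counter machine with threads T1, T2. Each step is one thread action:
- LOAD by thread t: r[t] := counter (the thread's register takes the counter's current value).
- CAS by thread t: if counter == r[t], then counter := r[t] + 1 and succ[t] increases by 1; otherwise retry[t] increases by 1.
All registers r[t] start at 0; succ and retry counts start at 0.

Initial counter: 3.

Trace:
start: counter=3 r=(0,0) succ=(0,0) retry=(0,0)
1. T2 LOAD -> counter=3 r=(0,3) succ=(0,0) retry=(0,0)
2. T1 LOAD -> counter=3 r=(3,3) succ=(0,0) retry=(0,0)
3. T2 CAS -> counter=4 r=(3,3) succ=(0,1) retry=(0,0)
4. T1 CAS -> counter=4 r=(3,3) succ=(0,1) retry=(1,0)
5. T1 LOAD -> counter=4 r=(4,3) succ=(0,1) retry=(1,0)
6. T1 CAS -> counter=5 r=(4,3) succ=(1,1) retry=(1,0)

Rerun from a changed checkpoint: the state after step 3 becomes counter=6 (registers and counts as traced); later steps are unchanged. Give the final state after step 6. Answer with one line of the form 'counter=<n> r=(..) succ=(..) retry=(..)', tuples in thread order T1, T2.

counter=7 r=(6,3) succ=(1,1) retry=(1,0)

state after step 3 := counter=6 r=(3,3) succ=(0,1) retry=(0,0)
4. T1 CAS -> counter=6 r=(3,3) succ=(0,1) retry=(1,0)
5. T1 LOAD -> counter=6 r=(6,3) succ=(0,1) retry=(1,0)
6. T1 CAS -> counter=7 r=(6,3) succ=(1,1) retry=(1,0)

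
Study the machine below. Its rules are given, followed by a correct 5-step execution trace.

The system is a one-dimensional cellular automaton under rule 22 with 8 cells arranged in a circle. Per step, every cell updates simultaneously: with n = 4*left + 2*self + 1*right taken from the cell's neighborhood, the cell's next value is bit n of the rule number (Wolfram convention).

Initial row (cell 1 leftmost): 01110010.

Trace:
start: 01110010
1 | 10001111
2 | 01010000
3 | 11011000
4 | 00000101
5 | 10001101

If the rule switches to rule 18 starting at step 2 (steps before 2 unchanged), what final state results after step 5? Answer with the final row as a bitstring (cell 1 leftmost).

(re-executing steps 2..5 under rule 18; state before step 2: 10001111)
2 | 01010000
3 | 10001000
4 | 01010101
5 | 00000000

00000000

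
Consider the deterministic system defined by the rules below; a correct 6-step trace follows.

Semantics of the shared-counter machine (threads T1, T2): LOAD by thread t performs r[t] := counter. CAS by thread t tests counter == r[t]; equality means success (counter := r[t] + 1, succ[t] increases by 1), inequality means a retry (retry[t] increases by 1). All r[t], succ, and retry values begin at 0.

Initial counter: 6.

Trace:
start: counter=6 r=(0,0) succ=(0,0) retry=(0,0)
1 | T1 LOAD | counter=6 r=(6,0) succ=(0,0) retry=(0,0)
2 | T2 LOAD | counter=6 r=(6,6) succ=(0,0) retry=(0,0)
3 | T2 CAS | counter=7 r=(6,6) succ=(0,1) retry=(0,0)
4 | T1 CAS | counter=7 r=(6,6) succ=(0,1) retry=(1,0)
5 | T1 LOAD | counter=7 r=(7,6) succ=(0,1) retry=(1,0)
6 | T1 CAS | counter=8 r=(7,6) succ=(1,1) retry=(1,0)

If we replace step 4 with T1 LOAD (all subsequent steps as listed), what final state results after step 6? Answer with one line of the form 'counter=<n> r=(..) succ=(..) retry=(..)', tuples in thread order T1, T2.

counter=8 r=(7,6) succ=(1,1) retry=(0,0)

(re-executing from step 4 with the substitution; state before step 4: counter=7 r=(6,6) succ=(0,1) retry=(0,0))
4 | T1 LOAD | counter=7 r=(7,6) succ=(0,1) retry=(0,0)
5 | T1 LOAD | counter=7 r=(7,6) succ=(0,1) retry=(0,0)
6 | T1 CAS | counter=8 r=(7,6) succ=(1,1) retry=(0,0)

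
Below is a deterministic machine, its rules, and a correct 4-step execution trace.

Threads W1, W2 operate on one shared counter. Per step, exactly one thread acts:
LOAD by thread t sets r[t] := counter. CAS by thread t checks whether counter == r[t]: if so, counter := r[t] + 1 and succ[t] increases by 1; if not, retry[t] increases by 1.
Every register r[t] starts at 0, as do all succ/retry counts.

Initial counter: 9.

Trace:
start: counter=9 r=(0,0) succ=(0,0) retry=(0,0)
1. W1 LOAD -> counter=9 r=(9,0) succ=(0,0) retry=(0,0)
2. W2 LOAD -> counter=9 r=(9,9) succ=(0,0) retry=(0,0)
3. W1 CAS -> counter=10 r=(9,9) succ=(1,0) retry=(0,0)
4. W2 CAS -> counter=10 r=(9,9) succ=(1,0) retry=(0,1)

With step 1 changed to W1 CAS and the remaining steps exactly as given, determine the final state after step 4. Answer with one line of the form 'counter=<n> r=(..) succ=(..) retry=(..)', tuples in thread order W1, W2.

counter=10 r=(0,9) succ=(0,1) retry=(2,0)

(re-executing from step 1 with the substitution; state before step 1: counter=9 r=(0,0) succ=(0,0) retry=(0,0))
1. W1 CAS -> counter=9 r=(0,0) succ=(0,0) retry=(1,0)
2. W2 LOAD -> counter=9 r=(0,9) succ=(0,0) retry=(1,0)
3. W1 CAS -> counter=9 r=(0,9) succ=(0,0) retry=(2,0)
4. W2 CAS -> counter=10 r=(0,9) succ=(0,1) retry=(2,0)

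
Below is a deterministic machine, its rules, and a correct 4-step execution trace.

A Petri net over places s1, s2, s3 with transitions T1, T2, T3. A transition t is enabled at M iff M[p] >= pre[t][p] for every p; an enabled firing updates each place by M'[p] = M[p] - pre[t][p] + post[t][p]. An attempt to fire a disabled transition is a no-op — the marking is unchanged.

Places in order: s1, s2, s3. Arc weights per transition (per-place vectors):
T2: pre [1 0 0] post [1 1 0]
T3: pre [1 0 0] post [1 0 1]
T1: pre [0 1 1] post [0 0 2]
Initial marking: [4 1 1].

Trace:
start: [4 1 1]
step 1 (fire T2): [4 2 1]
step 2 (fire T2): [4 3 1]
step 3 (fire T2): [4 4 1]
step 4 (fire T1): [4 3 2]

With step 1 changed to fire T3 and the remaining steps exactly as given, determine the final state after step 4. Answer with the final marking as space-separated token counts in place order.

4 2 3

(re-executing from step 1 with the substitution; state before step 1: [4 1 1])
step 1 (fire T3): [4 1 2]
step 2 (fire T2): [4 2 2]
step 3 (fire T2): [4 3 2]
step 4 (fire T1): [4 2 3]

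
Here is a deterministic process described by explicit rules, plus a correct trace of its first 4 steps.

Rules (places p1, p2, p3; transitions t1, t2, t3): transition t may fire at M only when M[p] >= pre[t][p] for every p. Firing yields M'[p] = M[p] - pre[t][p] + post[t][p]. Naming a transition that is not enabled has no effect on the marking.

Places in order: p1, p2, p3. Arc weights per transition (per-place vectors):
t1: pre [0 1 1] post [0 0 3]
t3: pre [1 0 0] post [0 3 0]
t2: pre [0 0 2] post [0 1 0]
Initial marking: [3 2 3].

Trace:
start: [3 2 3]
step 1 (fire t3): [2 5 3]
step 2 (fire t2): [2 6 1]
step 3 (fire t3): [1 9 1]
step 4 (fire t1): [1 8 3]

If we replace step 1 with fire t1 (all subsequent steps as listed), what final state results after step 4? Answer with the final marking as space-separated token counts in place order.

2 4 5

(re-executing from step 1 with the substitution; state before step 1: [3 2 3])
step 1 (fire t1): [3 1 5]
step 2 (fire t2): [3 2 3]
step 3 (fire t3): [2 5 3]
step 4 (fire t1): [2 4 5]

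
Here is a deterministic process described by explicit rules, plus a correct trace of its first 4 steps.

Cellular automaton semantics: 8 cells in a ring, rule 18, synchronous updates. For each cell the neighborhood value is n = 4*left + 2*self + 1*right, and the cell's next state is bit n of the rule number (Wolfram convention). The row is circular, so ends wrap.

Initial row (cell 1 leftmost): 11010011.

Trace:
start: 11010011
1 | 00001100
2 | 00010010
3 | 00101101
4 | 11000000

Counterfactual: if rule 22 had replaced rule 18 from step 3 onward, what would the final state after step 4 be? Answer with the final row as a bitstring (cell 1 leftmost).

11000000

(re-executing steps 3..4 under rule 22; state before step 3: 00010010)
3 | 00111111
4 | 11000000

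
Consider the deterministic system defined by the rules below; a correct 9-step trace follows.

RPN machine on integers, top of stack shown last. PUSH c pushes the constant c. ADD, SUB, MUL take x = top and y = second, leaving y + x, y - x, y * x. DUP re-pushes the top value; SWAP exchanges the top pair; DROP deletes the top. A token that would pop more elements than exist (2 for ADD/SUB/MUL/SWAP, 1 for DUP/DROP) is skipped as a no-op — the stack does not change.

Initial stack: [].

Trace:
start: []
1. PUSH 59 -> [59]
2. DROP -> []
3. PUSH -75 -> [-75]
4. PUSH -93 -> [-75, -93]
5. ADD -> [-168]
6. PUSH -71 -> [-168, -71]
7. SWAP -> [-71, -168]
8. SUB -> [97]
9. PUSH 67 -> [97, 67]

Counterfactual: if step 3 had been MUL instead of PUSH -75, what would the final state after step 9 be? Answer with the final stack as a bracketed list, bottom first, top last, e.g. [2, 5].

(re-executing from step 3 with the substitution; state before step 3: [])
3. MUL -> []
4. PUSH -93 -> [-93]
5. ADD -> [-93]
6. PUSH -71 -> [-93, -71]
7. SWAP -> [-71, -93]
8. SUB -> [22]
9. PUSH 67 -> [22, 67]

[22, 67]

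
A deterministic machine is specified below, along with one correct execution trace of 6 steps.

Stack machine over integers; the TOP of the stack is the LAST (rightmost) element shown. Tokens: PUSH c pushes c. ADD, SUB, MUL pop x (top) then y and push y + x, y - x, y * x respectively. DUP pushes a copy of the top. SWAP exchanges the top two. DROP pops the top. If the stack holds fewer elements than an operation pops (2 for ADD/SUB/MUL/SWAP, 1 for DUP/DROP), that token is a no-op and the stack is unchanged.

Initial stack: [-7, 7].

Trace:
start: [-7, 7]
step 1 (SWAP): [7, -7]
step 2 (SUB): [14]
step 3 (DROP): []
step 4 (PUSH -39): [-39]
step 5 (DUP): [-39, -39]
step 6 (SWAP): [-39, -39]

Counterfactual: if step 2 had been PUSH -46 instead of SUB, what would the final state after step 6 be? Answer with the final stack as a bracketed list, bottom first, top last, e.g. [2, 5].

(re-executing from step 2 with the substitution; state before step 2: [7, -7])
step 2 (PUSH -46): [7, -7, -46]
step 3 (DROP): [7, -7]
step 4 (PUSH -39): [7, -7, -39]
step 5 (DUP): [7, -7, -39, -39]
step 6 (SWAP): [7, -7, -39, -39]

[7, -7, -39, -39]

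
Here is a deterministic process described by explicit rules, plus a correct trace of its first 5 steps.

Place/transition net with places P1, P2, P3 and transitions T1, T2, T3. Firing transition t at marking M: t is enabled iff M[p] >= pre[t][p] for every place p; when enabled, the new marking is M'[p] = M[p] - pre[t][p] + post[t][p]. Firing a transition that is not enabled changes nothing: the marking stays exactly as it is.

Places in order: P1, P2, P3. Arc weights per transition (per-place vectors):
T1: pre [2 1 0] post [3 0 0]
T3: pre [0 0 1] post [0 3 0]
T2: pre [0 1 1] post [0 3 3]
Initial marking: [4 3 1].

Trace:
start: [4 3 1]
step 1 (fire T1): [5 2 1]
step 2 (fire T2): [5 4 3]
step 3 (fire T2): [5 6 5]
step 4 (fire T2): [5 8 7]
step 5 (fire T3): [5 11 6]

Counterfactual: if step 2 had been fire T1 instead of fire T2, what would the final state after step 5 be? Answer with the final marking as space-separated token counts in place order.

(re-executing from step 2 with the substitution; state before step 2: [5 2 1])
step 2 (fire T1): [6 1 1]
step 3 (fire T2): [6 3 3]
step 4 (fire T2): [6 5 5]
step 5 (fire T3): [6 8 4]

6 8 4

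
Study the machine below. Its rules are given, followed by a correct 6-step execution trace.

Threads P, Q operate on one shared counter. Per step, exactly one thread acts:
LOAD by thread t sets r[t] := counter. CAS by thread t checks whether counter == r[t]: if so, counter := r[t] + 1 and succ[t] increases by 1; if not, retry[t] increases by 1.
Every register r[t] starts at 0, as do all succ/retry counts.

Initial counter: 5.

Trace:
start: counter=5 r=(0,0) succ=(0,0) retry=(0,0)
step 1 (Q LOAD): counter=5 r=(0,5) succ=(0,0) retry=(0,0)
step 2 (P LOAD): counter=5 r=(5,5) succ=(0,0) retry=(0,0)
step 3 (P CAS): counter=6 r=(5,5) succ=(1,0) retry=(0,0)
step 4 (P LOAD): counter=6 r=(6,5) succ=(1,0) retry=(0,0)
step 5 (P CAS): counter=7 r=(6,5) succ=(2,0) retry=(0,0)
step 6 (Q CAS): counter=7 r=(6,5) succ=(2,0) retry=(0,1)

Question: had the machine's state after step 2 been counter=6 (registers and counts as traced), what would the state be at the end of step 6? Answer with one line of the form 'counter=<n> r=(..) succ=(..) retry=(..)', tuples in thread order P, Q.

counter=7 r=(6,5) succ=(1,0) retry=(1,1)

state after step 2 := counter=6 r=(5,5) succ=(0,0) retry=(0,0)
step 3 (P CAS): counter=6 r=(5,5) succ=(0,0) retry=(1,0)
step 4 (P LOAD): counter=6 r=(6,5) succ=(0,0) retry=(1,0)
step 5 (P CAS): counter=7 r=(6,5) succ=(1,0) retry=(1,0)
step 6 (Q CAS): counter=7 r=(6,5) succ=(1,0) retry=(1,1)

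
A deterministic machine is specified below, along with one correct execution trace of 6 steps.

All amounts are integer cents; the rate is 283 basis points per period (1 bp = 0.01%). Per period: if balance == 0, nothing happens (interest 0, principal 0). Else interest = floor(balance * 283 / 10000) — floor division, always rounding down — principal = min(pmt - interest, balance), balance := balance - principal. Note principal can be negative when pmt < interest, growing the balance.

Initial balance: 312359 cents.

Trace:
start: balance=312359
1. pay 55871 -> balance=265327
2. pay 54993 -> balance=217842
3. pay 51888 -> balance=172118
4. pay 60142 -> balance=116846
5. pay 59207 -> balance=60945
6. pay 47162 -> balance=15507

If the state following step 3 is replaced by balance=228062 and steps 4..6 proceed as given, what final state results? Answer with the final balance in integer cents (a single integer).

state after step 3 := balance=228062
4. pay 60142 -> balance=174374
5. pay 59207 -> balance=120101
6. pay 47162 -> balance=76337

76337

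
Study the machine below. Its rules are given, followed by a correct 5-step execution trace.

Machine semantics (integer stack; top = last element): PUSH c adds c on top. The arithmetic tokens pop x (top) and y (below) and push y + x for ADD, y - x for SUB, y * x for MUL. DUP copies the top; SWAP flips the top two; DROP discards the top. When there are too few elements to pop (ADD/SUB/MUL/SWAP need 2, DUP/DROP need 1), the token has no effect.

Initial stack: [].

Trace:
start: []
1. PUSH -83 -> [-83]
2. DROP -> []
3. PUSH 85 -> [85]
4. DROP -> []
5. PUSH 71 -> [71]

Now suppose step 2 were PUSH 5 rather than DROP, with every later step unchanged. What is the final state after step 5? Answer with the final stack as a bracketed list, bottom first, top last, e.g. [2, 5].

(re-executing from step 2 with the substitution; state before step 2: [-83])
2. PUSH 5 -> [-83, 5]
3. PUSH 85 -> [-83, 5, 85]
4. DROP -> [-83, 5]
5. PUSH 71 -> [-83, 5, 71]

[-83, 5, 71]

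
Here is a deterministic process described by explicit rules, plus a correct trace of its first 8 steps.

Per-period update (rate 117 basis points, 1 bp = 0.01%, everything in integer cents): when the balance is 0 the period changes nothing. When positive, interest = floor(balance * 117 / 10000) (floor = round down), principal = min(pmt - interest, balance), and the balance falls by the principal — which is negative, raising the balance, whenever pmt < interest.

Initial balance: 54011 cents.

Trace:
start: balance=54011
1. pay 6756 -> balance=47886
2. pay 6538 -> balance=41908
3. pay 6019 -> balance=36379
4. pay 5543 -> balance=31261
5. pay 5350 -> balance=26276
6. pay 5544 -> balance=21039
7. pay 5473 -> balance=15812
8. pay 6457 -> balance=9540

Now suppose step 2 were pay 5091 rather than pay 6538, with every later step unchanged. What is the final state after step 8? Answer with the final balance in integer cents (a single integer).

(re-executing from step 2 with the substitution; state before step 2: balance=47886)
2. pay 5091 -> balance=43355
3. pay 6019 -> balance=37843
4. pay 5543 -> balance=32742
5. pay 5350 -> balance=27775
6. pay 5544 -> balance=22555
7. pay 5473 -> balance=17345
8. pay 6457 -> balance=11090

11090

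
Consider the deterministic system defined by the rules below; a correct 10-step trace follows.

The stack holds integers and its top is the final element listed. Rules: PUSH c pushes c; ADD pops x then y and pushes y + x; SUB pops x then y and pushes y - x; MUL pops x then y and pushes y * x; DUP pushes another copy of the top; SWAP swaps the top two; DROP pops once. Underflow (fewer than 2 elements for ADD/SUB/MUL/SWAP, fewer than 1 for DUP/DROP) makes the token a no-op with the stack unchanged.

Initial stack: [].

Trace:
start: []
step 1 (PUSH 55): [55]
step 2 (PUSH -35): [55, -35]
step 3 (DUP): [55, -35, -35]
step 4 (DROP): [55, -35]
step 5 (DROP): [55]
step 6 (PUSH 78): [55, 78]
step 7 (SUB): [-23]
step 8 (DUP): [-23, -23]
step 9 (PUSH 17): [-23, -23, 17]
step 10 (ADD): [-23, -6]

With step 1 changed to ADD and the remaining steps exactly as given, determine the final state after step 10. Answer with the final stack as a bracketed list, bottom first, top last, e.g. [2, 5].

(re-executing from step 1 with the substitution; state before step 1: [])
step 1 (ADD): []
step 2 (PUSH -35): [-35]
step 3 (DUP): [-35, -35]
step 4 (DROP): [-35]
step 5 (DROP): []
step 6 (PUSH 78): [78]
step 7 (SUB): [78]
step 8 (DUP): [78, 78]
step 9 (PUSH 17): [78, 78, 17]
step 10 (ADD): [78, 95]

[78, 95]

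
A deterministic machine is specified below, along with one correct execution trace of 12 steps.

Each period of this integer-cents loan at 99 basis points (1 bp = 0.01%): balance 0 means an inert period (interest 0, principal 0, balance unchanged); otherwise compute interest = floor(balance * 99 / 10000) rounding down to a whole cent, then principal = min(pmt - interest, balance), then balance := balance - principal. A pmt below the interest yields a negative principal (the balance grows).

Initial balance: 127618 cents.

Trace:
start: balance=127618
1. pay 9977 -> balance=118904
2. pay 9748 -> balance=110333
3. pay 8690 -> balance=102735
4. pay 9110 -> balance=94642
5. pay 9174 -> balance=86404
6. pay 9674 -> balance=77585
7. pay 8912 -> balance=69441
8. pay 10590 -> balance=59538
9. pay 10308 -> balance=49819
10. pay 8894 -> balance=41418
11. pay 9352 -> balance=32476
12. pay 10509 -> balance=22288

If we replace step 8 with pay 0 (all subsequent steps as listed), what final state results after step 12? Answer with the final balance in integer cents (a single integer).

33303

(re-executing from step 8 with the substitution; state before step 8: balance=69441)
8. pay 0 -> balance=70128
9. pay 10308 -> balance=60514
10. pay 8894 -> balance=52219
11. pay 9352 -> balance=43383
12. pay 10509 -> balance=33303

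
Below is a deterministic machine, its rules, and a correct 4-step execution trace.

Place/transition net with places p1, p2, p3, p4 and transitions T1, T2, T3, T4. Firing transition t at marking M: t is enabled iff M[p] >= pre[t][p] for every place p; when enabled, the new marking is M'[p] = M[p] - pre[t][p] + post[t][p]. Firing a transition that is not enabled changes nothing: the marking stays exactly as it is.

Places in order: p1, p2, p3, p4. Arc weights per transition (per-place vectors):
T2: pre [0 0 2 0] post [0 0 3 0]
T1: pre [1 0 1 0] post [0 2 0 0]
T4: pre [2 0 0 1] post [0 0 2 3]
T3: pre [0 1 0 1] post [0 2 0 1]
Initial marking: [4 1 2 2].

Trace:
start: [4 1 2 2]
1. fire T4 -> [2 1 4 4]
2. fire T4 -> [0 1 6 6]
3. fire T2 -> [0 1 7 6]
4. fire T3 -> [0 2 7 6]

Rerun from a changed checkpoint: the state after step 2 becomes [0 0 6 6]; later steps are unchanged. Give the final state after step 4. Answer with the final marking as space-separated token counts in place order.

state after step 2 := [0 0 6 6]
3. fire T2 -> [0 0 7 6]
4. fire T3 -> [0 0 7 6]

0 0 7 6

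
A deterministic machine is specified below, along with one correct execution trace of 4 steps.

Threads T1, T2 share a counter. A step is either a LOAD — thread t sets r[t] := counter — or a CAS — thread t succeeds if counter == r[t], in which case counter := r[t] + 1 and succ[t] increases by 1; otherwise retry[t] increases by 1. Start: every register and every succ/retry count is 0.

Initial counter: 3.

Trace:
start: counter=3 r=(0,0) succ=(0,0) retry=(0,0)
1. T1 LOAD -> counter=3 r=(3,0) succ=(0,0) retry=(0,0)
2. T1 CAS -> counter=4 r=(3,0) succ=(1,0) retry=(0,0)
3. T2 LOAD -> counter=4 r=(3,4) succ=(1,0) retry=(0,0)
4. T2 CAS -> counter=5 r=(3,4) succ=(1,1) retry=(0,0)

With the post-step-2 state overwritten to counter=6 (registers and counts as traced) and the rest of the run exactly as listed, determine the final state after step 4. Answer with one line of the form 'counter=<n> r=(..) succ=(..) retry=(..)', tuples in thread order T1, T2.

state after step 2 := counter=6 r=(3,0) succ=(1,0) retry=(0,0)
3. T2 LOAD -> counter=6 r=(3,6) succ=(1,0) retry=(0,0)
4. T2 CAS -> counter=7 r=(3,6) succ=(1,1) retry=(0,0)

counter=7 r=(3,6) succ=(1,1) retry=(0,0)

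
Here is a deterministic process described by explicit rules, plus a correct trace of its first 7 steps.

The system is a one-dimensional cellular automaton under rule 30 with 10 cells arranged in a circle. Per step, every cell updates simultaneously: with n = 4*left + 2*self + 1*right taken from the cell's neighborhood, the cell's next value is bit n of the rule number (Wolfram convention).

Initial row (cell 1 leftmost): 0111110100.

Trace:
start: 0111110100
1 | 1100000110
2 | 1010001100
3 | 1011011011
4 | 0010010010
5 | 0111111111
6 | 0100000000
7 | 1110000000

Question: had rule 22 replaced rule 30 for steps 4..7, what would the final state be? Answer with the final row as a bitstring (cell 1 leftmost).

0000000000

(re-executing steps 4..7 under rule 22; state before step 4: 1011011011)
4 | 0000000000
5 | 0000000000
6 | 0000000000
7 | 0000000000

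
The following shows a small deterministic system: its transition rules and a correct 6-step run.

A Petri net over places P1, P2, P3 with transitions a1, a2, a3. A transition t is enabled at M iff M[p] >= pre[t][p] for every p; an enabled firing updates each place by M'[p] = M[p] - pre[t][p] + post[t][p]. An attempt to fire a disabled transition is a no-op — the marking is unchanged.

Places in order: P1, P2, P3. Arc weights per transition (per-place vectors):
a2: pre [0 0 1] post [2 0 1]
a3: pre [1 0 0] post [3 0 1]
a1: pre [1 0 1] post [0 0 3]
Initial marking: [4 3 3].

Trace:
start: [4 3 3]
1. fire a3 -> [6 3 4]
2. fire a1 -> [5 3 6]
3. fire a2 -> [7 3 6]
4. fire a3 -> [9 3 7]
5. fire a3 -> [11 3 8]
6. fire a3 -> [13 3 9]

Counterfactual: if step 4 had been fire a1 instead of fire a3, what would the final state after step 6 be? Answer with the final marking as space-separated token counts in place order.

(re-executing from step 4 with the substitution; state before step 4: [7 3 6])
4. fire a1 -> [6 3 8]
5. fire a3 -> [8 3 9]
6. fire a3 -> [10 3 10]

10 3 10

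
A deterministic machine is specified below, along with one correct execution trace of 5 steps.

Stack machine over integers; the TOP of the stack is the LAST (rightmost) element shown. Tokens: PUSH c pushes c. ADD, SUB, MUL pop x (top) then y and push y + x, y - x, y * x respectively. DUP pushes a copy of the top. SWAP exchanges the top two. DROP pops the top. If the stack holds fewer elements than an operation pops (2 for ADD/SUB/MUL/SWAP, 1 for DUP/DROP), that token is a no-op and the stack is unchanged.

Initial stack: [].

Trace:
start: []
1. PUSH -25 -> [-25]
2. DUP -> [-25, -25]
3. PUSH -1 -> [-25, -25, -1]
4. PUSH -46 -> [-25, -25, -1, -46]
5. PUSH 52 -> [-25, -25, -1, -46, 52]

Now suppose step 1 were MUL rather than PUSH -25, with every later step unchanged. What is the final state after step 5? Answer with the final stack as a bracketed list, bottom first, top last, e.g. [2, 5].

(re-executing from step 1 with the substitution; state before step 1: [])
1. MUL -> []
2. DUP -> []
3. PUSH -1 -> [-1]
4. PUSH -46 -> [-1, -46]
5. PUSH 52 -> [-1, -46, 52]

[-1, -46, 52]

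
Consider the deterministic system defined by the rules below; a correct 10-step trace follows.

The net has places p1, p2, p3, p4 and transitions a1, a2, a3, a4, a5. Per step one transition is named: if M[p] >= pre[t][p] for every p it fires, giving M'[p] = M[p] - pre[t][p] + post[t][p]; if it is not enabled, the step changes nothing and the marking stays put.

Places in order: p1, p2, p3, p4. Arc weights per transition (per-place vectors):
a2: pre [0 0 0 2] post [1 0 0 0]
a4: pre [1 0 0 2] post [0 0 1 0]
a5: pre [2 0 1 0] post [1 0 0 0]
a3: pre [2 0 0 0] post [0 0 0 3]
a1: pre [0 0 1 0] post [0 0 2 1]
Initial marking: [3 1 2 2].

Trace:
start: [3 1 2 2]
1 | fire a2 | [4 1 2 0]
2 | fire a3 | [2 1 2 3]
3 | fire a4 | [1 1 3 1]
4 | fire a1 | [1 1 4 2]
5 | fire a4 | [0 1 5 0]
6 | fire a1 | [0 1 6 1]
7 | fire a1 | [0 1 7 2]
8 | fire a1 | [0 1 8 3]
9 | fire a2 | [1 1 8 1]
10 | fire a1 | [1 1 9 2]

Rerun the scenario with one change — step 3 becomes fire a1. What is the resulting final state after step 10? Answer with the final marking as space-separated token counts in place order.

(re-executing from step 3 with the substitution; state before step 3: [2 1 2 3])
3 | fire a1 | [2 1 3 4]
4 | fire a1 | [2 1 4 5]
5 | fire a4 | [1 1 5 3]
6 | fire a1 | [1 1 6 4]
7 | fire a1 | [1 1 7 5]
8 | fire a1 | [1 1 8 6]
9 | fire a2 | [2 1 8 4]
10 | fire a1 | [2 1 9 5]

2 1 9 5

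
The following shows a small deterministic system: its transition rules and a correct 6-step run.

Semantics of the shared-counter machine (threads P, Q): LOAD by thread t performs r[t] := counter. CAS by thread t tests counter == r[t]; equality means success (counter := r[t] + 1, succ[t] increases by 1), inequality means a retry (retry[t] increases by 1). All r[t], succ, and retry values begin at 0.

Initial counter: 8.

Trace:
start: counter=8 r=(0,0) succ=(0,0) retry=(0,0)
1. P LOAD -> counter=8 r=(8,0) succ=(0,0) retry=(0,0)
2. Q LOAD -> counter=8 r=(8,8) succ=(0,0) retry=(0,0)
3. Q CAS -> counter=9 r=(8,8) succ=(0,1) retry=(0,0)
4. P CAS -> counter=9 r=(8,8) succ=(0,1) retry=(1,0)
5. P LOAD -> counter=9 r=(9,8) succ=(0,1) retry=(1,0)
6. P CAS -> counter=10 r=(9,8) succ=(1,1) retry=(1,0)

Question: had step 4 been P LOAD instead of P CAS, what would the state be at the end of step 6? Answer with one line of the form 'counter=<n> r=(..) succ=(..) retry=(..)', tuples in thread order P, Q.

counter=10 r=(9,8) succ=(1,1) retry=(0,0)

(re-executing from step 4 with the substitution; state before step 4: counter=9 r=(8,8) succ=(0,1) retry=(0,0))
4. P LOAD -> counter=9 r=(9,8) succ=(0,1) retry=(0,0)
5. P LOAD -> counter=9 r=(9,8) succ=(0,1) retry=(0,0)
6. P CAS -> counter=10 r=(9,8) succ=(1,1) retry=(0,0)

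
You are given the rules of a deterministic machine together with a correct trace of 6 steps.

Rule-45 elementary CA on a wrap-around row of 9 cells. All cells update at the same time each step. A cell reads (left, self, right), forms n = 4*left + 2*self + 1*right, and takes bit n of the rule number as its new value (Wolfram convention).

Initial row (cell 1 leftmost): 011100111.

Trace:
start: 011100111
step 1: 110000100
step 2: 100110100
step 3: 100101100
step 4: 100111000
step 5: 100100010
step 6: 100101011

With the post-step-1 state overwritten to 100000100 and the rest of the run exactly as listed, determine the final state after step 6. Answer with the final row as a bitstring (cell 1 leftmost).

state after step 1 := 100000100
step 2: 101110100
step 3: 111001100
step 4: 100001000
step 5: 101101010
step 6: 111011111

111011111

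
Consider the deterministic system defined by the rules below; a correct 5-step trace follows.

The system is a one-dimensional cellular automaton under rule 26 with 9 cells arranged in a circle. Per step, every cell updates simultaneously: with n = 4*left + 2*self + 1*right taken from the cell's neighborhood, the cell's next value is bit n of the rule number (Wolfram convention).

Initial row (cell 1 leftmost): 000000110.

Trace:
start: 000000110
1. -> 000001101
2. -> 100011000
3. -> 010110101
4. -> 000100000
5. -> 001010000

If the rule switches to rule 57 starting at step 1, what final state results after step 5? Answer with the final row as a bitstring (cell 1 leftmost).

(re-executing steps 1..5 under rule 57; state before step 1: 000000110)
1. -> 111110101
2. -> 000001011
3. -> 111100110
4. -> 100010101
5. -> 011001011

011001011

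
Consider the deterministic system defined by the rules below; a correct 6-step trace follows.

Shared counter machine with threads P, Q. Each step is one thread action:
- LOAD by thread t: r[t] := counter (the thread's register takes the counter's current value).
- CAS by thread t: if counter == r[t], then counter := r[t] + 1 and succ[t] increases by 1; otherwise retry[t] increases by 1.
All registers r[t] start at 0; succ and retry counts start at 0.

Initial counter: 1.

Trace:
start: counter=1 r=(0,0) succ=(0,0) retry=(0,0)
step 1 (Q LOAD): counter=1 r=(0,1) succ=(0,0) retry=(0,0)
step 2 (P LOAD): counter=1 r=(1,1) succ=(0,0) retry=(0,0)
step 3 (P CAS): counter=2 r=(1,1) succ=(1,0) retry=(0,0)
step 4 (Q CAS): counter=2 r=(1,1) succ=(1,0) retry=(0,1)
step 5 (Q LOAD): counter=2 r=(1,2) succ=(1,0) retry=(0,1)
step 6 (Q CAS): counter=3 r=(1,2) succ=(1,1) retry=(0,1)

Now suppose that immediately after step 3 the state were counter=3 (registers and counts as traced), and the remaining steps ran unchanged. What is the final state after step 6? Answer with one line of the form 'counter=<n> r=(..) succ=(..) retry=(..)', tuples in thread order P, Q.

state after step 3 := counter=3 r=(1,1) succ=(1,0) retry=(0,0)
step 4 (Q CAS): counter=3 r=(1,1) succ=(1,0) retry=(0,1)
step 5 (Q LOAD): counter=3 r=(1,3) succ=(1,0) retry=(0,1)
step 6 (Q CAS): counter=4 r=(1,3) succ=(1,1) retry=(0,1)

counter=4 r=(1,3) succ=(1,1) retry=(0,1)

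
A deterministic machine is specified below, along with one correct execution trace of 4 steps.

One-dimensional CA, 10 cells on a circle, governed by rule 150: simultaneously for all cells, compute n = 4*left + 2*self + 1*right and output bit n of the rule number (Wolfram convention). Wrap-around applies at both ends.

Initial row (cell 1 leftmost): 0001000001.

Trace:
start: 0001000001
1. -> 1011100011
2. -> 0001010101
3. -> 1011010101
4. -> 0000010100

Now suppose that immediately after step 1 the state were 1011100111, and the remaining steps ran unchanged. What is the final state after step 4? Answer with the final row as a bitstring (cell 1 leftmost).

state after step 1 := 1011100111
2. -> 0001011011
3. -> 1011000000
4. -> 1000100001

1000100001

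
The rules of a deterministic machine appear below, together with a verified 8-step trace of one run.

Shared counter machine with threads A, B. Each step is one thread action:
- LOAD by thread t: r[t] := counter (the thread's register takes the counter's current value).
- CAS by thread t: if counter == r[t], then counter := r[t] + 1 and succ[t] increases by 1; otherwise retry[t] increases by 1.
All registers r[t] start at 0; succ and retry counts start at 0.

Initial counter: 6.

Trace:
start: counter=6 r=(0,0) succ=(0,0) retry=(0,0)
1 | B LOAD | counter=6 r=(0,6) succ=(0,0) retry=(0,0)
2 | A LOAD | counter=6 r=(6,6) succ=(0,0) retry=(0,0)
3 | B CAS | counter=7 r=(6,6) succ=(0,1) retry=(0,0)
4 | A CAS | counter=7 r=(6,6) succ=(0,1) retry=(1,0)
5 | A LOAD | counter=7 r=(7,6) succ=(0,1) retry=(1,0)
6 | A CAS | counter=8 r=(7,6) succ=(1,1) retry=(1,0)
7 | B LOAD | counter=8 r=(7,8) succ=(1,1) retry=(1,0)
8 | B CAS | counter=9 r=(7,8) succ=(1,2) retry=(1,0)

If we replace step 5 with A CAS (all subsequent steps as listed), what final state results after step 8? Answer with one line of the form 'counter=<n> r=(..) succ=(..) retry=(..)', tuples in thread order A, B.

counter=8 r=(6,7) succ=(0,2) retry=(3,0)

(re-executing from step 5 with the substitution; state before step 5: counter=7 r=(6,6) succ=(0,1) retry=(1,0))
5 | A CAS | counter=7 r=(6,6) succ=(0,1) retry=(2,0)
6 | A CAS | counter=7 r=(6,6) succ=(0,1) retry=(3,0)
7 | B LOAD | counter=7 r=(6,7) succ=(0,1) retry=(3,0)
8 | B CAS | counter=8 r=(6,7) succ=(0,2) retry=(3,0)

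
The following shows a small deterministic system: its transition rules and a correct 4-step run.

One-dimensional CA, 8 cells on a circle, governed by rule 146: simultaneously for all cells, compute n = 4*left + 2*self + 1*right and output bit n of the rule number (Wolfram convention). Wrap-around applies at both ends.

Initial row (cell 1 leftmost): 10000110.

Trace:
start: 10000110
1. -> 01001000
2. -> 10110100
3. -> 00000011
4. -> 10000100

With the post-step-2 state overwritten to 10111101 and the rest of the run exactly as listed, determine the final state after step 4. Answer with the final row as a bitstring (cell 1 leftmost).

00100100

state after step 2 := 10111101
3. -> 00011000
4. -> 00100100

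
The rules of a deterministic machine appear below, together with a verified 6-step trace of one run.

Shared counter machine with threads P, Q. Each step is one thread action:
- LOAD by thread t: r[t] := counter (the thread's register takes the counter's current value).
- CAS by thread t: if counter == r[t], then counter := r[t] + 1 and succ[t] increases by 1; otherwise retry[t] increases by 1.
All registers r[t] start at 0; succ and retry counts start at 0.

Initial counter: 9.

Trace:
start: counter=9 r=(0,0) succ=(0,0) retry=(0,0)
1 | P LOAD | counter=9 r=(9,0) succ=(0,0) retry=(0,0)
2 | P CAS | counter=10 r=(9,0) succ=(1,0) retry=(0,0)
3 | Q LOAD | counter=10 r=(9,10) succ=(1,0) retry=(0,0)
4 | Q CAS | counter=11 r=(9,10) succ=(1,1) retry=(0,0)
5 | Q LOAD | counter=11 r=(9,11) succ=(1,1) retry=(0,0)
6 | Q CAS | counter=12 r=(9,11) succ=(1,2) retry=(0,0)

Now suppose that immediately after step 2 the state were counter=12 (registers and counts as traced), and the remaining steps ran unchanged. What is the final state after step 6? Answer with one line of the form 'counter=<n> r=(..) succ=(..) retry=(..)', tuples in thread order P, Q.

state after step 2 := counter=12 r=(9,0) succ=(1,0) retry=(0,0)
3 | Q LOAD | counter=12 r=(9,12) succ=(1,0) retry=(0,0)
4 | Q CAS | counter=13 r=(9,12) succ=(1,1) retry=(0,0)
5 | Q LOAD | counter=13 r=(9,13) succ=(1,1) retry=(0,0)
6 | Q CAS | counter=14 r=(9,13) succ=(1,2) retry=(0,0)

counter=14 r=(9,13) succ=(1,2) retry=(0,0)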